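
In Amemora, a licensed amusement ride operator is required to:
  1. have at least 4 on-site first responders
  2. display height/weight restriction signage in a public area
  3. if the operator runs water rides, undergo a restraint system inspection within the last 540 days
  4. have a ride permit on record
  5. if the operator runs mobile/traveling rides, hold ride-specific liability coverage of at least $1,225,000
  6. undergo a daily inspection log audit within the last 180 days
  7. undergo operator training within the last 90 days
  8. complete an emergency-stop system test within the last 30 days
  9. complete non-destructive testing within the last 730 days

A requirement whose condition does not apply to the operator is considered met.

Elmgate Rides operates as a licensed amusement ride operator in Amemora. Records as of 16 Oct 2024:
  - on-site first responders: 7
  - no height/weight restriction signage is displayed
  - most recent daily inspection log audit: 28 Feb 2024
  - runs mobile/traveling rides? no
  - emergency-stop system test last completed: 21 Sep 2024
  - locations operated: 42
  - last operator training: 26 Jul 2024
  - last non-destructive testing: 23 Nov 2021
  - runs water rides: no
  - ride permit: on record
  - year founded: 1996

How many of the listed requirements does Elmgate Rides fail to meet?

3

1. on-site first responders 7 ≥ 4 → met
2. height/weight restriction signage absent → not met
3. condition 'runs water rides' does not hold → requirement n/a → met
4. ride permit present → met
5. condition 'runs mobile/traveling rides' does not hold → requirement n/a → met
6. daily inspection log audit 231 days ago vs limit 180 → not met
7. operator training 82 days ago vs limit 90 → met
8. emergency-stop system test 25 days ago vs limit 30 → met
9. non-destructive testing 1058 days ago vs limit 730 → not met
Not met: 3 of 9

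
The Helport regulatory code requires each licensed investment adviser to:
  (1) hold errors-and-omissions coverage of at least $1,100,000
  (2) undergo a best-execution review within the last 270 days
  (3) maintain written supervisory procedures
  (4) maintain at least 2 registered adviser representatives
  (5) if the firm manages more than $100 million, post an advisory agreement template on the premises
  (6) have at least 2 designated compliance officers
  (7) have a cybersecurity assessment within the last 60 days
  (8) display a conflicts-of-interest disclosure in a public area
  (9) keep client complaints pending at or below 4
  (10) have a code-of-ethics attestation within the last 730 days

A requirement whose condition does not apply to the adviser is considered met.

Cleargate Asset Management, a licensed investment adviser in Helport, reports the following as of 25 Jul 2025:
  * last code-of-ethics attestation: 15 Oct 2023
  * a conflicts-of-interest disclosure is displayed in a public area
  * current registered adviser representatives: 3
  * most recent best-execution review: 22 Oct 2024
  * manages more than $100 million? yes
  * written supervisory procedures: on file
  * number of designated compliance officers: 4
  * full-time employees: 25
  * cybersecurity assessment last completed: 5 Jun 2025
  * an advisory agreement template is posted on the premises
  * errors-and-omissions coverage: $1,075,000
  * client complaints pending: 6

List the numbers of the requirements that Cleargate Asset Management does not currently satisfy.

1, 2, 9

1. errors-and-omissions coverage $1,075,000 < $1,100,000 → not met
2. best-execution review 276 days ago vs limit 270 → not met
3. written supervisory procedures present → met
4. registered adviser representatives 3 ≥ 2 → met
5. condition 'manages more than $100 million' holds; advisory agreement template present → met
6. designated compliance officers 4 ≥ 2 → met
7. cybersecurity assessment 50 days ago vs limit 60 → met
8. conflicts-of-interest disclosure present → met
9. client complaints pending 6 > 4 → not met
10. code-of-ethics attestation 649 days ago vs limit 730 → met
Not met: 1, 2, 9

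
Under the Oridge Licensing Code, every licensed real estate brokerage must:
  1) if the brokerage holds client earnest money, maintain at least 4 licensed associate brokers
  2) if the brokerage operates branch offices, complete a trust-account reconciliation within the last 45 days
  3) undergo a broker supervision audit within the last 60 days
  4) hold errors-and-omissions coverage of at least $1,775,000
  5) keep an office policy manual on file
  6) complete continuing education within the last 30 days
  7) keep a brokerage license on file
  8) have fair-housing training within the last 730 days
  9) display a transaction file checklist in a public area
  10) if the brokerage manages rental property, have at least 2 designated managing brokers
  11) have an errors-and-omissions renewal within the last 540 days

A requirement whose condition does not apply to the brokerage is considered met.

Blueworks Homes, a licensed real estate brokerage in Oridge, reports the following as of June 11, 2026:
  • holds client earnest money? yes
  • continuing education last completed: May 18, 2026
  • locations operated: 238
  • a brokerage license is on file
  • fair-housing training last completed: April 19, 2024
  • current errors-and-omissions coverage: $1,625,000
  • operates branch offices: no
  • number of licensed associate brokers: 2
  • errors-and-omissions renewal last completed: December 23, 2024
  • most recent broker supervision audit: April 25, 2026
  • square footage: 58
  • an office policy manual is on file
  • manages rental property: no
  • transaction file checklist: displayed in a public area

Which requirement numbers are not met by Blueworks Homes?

1, 4, 8

1. condition 'holds client earnest money' holds; licensed associate brokers 2 < 4 → not met
2. condition 'operates branch offices' does not hold → requirement n/a → met
3. broker supervision audit 47 days ago vs limit 60 → met
4. errors-and-omissions coverage $1,625,000 < $1,775,000 → not met
5. office policy manual present → met
6. continuing education 24 days ago vs limit 30 → met
7. brokerage license present → met
8. fair-housing training 783 days ago vs limit 730 → not met
9. transaction file checklist present → met
10. condition 'manages rental property' does not hold → requirement n/a → met
11. errors-and-omissions renewal 535 days ago vs limit 540 → met
Not met: 1, 4, 8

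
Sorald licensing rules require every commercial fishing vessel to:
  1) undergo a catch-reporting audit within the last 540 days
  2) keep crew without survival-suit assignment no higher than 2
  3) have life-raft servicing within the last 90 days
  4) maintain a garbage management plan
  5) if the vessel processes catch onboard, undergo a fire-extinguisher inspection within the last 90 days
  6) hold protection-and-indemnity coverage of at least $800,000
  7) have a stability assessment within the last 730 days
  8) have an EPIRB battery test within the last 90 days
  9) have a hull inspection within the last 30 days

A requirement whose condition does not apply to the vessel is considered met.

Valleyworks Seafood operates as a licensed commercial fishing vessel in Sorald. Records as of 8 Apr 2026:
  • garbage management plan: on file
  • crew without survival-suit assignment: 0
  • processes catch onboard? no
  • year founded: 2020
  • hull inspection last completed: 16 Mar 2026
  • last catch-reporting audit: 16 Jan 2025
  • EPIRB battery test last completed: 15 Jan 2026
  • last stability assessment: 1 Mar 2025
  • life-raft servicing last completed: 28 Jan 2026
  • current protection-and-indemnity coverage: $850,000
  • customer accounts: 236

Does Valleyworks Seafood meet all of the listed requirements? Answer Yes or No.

1. catch-reporting audit 447 days ago vs limit 540 → met
2. crew without survival-suit assignment 0 ≤ 2 → met
3. life-raft servicing 70 days ago vs limit 90 → met
4. garbage management plan present → met
5. condition 'processes catch onboard' does not hold → requirement n/a → met
6. protection-and-indemnity coverage $850,000 ≥ $800,000 → met
7. stability assessment 403 days ago vs limit 730 → met
8. EPIRB battery test 83 days ago vs limit 90 → met
9. hull inspection 23 days ago vs limit 30 → met
All met.

Yes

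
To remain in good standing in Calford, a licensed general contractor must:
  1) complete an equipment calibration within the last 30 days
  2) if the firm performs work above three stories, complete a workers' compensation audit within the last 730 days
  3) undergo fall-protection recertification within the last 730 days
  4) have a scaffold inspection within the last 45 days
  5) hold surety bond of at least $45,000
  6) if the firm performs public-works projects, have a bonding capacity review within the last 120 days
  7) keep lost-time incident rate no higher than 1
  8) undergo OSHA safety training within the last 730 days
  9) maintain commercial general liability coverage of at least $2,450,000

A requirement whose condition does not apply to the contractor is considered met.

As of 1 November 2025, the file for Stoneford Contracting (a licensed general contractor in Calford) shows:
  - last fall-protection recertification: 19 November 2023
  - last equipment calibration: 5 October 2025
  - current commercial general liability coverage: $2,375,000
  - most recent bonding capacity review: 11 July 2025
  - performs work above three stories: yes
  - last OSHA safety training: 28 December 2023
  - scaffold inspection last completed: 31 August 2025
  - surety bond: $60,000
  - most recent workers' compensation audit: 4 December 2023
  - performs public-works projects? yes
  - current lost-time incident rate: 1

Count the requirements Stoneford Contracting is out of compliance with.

1. equipment calibration 27 days ago vs limit 30 → met
2. condition 'performs work above three stories' holds; workers' compensation audit 698 days ago vs limit 730 → met
3. fall-protection recertification 713 days ago vs limit 730 → met
4. scaffold inspection 62 days ago vs limit 45 → not met
5. surety bond $60,000 ≥ $45,000 → met
6. condition 'performs public-works projects' holds; bonding capacity review 113 days ago vs limit 120 → met
7. lost-time incident rate 1 ≤ 1 → met
8. OSHA safety training 674 days ago vs limit 730 → met
9. commercial general liability coverage $2,375,000 < $2,450,000 → not met
Not met: 2 of 9

2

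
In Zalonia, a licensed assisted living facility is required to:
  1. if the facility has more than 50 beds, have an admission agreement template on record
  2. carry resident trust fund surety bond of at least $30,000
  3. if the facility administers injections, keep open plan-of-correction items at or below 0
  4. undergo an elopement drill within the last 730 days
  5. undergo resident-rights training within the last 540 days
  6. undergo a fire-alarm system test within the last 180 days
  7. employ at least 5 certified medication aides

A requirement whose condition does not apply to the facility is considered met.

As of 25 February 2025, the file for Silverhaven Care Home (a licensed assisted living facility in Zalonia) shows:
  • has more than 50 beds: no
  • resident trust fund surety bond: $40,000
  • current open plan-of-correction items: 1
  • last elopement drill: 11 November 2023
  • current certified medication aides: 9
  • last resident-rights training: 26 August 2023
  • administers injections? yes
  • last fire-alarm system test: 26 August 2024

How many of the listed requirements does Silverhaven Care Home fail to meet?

3

1. condition 'has more than 50 beds' does not hold → requirement n/a → met
2. resident trust fund surety bond $40,000 ≥ $30,000 → met
3. condition 'administers injections' holds; open plan-of-correction items 1 > 0 → not met
4. elopement drill 472 days ago vs limit 730 → met
5. resident-rights training 549 days ago vs limit 540 → not met
6. fire-alarm system test 183 days ago vs limit 180 → not met
7. certified medication aides 9 ≥ 5 → met
Not met: 3 of 7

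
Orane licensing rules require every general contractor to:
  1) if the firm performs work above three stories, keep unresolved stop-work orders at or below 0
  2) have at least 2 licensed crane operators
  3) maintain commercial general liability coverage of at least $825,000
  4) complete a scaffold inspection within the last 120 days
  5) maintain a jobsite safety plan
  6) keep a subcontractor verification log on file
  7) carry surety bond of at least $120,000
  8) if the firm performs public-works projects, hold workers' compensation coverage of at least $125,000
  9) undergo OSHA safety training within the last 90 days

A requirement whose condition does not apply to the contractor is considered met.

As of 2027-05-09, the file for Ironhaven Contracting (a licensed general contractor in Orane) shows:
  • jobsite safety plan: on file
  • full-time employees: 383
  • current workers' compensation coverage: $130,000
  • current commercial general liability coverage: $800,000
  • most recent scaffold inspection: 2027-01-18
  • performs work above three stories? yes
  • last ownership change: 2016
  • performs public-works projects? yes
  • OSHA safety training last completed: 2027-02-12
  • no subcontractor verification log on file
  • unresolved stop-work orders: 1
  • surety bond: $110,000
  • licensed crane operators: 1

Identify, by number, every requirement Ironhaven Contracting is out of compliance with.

1, 2, 3, 6, 7

1. condition 'performs work above three stories' holds; unresolved stop-work orders 1 > 0 → not met
2. licensed crane operators 1 < 2 → not met
3. commercial general liability coverage $800,000 < $825,000 → not met
4. scaffold inspection 111 days ago vs limit 120 → met
5. jobsite safety plan present → met
6. subcontractor verification log absent → not met
7. surety bond $110,000 < $120,000 → not met
8. condition 'performs public-works projects' holds; workers' compensation coverage $130,000 ≥ $125,000 → met
9. OSHA safety training 86 days ago vs limit 90 → met
Not met: 1, 2, 3, 6, 7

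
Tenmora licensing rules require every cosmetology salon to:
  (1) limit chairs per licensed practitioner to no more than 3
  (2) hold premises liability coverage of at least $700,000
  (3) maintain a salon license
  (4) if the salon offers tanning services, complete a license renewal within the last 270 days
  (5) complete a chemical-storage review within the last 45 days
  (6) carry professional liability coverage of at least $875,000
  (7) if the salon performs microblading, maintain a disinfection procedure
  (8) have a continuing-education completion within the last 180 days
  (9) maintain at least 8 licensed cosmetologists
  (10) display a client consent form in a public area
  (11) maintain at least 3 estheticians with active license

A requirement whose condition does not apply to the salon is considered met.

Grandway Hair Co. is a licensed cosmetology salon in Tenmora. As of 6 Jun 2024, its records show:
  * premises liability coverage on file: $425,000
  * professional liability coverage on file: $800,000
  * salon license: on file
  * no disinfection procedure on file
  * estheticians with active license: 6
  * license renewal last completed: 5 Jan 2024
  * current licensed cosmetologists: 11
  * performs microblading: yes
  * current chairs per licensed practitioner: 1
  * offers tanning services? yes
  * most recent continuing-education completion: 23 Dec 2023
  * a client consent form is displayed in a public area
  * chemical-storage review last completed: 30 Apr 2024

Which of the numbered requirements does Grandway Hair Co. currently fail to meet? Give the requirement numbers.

1. chairs per licensed practitioner 1 ≤ 3 → met
2. premises liability coverage $425,000 < $700,000 → not met
3. salon license present → met
4. condition 'offers tanning services' holds; license renewal 153 days ago vs limit 270 → met
5. chemical-storage review 37 days ago vs limit 45 → met
6. professional liability coverage $800,000 < $875,000 → not met
7. condition 'performs microblading' holds; disinfection procedure absent → not met
8. continuing-education completion 166 days ago vs limit 180 → met
9. licensed cosmetologists 11 ≥ 8 → met
10. client consent form present → met
11. estheticians with active license 6 ≥ 3 → met
Not met: 2, 6, 7

2, 6, 7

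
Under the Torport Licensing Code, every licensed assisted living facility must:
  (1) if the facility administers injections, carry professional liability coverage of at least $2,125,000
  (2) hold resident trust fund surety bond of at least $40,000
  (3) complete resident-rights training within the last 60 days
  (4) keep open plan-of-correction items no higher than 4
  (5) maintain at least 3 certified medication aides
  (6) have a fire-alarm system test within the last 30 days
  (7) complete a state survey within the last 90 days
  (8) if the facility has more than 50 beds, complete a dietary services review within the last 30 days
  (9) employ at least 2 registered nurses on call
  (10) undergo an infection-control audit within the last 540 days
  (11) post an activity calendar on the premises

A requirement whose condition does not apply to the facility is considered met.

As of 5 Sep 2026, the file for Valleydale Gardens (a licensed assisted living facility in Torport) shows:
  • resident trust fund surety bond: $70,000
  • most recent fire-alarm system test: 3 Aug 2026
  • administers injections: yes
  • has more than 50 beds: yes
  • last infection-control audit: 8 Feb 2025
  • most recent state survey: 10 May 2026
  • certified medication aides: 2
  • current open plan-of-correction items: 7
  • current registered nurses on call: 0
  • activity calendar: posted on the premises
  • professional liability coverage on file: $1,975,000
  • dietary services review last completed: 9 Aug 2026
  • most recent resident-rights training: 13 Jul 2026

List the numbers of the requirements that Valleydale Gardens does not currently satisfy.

1. condition 'administers injections' holds; professional liability coverage $1,975,000 < $2,125,000 → not met
2. resident trust fund surety bond $70,000 ≥ $40,000 → met
3. resident-rights training 54 days ago vs limit 60 → met
4. open plan-of-correction items 7 > 4 → not met
5. certified medication aides 2 < 3 → not met
6. fire-alarm system test 33 days ago vs limit 30 → not met
7. state survey 118 days ago vs limit 90 → not met
8. condition 'has more than 50 beds' holds; dietary services review 27 days ago vs limit 30 → met
9. registered nurses on call 0 < 2 → not met
10. infection-control audit 574 days ago vs limit 540 → not met
11. activity calendar present → met
Not met: 1, 4, 5, 6, 7, 9, 10

1, 4, 5, 6, 7, 9, 10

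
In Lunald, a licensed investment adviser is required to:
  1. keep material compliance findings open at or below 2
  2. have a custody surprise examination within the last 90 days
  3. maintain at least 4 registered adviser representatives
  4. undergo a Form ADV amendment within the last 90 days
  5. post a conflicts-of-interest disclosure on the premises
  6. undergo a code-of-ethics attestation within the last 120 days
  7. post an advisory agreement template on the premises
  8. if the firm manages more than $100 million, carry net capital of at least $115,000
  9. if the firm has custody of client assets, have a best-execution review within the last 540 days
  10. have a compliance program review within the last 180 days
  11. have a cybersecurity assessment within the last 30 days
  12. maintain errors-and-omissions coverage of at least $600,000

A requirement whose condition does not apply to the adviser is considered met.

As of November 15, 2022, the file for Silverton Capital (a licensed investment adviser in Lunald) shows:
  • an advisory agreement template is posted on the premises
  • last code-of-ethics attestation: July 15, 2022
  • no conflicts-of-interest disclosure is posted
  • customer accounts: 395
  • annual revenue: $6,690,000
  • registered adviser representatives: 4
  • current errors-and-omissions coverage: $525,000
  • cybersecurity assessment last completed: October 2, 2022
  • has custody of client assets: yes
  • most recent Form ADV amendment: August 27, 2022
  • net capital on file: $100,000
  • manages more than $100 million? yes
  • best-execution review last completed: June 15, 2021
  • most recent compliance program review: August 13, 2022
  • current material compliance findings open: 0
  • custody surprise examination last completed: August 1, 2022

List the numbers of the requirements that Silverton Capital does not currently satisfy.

2, 5, 6, 8, 11, 12

1. material compliance findings open 0 ≤ 2 → met
2. custody surprise examination 106 days ago vs limit 90 → not met
3. registered adviser representatives 4 ≥ 4 → met
4. Form ADV amendment 80 days ago vs limit 90 → met
5. conflicts-of-interest disclosure absent → not met
6. code-of-ethics attestation 123 days ago vs limit 120 → not met
7. advisory agreement template present → met
8. condition 'manages more than $100 million' holds; net capital $100,000 < $115,000 → not met
9. condition 'has custody of client assets' holds; best-execution review 518 days ago vs limit 540 → met
10. compliance program review 94 days ago vs limit 180 → met
11. cybersecurity assessment 44 days ago vs limit 30 → not met
12. errors-and-omissions coverage $525,000 < $600,000 → not met
Not met: 2, 5, 6, 8, 11, 12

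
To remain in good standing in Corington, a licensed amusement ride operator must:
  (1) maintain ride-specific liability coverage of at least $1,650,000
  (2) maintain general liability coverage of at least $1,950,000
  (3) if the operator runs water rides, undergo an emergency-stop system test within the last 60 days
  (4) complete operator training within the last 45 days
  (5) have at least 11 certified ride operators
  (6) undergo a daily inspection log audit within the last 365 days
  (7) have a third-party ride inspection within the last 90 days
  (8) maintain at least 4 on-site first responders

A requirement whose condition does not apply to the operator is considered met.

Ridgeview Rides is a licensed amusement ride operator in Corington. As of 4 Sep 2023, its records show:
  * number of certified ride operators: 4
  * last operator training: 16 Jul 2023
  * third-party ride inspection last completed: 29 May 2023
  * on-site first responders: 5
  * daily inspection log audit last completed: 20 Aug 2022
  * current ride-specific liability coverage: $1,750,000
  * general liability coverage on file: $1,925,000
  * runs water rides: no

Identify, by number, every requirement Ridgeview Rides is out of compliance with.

2, 4, 5, 6, 7

1. ride-specific liability coverage $1,750,000 ≥ $1,650,000 → met
2. general liability coverage $1,925,000 < $1,950,000 → not met
3. condition 'runs water rides' does not hold → requirement n/a → met
4. operator training 50 days ago vs limit 45 → not met
5. certified ride operators 4 < 11 → not met
6. daily inspection log audit 380 days ago vs limit 365 → not met
7. third-party ride inspection 98 days ago vs limit 90 → not met
8. on-site first responders 5 ≥ 4 → met
Not met: 2, 4, 5, 6, 7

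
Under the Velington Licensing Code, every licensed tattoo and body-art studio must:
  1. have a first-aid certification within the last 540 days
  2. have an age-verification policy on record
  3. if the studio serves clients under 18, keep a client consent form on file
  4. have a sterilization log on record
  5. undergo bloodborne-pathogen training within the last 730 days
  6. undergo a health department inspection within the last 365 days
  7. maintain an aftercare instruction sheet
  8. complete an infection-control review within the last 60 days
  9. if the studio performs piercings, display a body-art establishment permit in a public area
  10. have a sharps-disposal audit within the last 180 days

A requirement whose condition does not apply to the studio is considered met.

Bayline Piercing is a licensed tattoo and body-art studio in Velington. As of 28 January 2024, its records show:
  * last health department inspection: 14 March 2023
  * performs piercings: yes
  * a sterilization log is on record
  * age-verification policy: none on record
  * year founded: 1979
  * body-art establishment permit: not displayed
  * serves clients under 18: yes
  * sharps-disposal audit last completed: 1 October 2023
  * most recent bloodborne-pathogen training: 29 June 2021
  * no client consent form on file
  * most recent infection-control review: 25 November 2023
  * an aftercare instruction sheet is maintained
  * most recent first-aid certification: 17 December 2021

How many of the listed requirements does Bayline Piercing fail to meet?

6

1. first-aid certification 772 days ago vs limit 540 → not met
2. age-verification policy absent → not met
3. condition 'serves clients under 18' holds; client consent form absent → not met
4. sterilization log present → met
5. bloodborne-pathogen training 943 days ago vs limit 730 → not met
6. health department inspection 320 days ago vs limit 365 → met
7. aftercare instruction sheet present → met
8. infection-control review 64 days ago vs limit 60 → not met
9. condition 'performs piercings' holds; body-art establishment permit absent → not met
10. sharps-disposal audit 119 days ago vs limit 180 → met
Not met: 6 of 10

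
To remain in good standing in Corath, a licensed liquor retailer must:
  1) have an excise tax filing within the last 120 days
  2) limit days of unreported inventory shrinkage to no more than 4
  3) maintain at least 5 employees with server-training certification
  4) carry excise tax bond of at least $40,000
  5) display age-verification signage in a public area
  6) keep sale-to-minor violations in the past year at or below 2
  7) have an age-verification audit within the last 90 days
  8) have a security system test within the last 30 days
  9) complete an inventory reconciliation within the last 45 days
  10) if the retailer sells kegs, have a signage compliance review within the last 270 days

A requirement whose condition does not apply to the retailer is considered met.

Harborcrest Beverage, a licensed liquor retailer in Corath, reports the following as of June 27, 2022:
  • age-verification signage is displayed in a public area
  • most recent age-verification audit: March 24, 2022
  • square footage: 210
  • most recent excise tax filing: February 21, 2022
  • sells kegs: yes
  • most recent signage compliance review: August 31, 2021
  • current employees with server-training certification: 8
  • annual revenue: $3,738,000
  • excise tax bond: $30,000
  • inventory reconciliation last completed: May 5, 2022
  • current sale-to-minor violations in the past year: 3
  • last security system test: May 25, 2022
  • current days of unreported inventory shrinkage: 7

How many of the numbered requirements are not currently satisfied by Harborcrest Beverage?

1. excise tax filing 126 days ago vs limit 120 → not met
2. days of unreported inventory shrinkage 7 > 4 → not met
3. employees with server-training certification 8 ≥ 5 → met
4. excise tax bond $30,000 < $40,000 → not met
5. age-verification signage present → met
6. sale-to-minor violations in the past year 3 > 2 → not met
7. age-verification audit 95 days ago vs limit 90 → not met
8. security system test 33 days ago vs limit 30 → not met
9. inventory reconciliation 53 days ago vs limit 45 → not met
10. condition 'sells kegs' holds; signage compliance review 300 days ago vs limit 270 → not met
Not met: 8 of 10

8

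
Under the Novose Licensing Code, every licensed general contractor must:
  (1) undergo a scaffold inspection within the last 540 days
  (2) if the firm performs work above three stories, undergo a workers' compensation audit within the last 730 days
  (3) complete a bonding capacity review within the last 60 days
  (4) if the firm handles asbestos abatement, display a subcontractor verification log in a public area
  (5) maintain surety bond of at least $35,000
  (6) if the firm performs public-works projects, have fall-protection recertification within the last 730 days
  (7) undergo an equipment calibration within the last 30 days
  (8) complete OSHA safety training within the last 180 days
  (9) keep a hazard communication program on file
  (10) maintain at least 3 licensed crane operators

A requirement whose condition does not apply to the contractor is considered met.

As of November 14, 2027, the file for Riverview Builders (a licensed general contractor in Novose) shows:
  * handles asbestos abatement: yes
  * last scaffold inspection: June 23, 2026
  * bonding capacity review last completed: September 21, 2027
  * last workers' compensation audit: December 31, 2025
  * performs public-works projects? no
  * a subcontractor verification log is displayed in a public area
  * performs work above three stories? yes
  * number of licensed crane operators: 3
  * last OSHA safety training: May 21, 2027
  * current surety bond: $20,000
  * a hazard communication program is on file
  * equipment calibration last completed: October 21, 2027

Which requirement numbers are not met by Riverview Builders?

5

1. scaffold inspection 509 days ago vs limit 540 → met
2. condition 'performs work above three stories' holds; workers' compensation audit 683 days ago vs limit 730 → met
3. bonding capacity review 54 days ago vs limit 60 → met
4. condition 'handles asbestos abatement' holds; subcontractor verification log present → met
5. surety bond $20,000 < $35,000 → not met
6. condition 'performs public-works projects' does not hold → requirement n/a → met
7. equipment calibration 24 days ago vs limit 30 → met
8. OSHA safety training 177 days ago vs limit 180 → met
9. hazard communication program present → met
10. licensed crane operators 3 ≥ 3 → met
Not met: 5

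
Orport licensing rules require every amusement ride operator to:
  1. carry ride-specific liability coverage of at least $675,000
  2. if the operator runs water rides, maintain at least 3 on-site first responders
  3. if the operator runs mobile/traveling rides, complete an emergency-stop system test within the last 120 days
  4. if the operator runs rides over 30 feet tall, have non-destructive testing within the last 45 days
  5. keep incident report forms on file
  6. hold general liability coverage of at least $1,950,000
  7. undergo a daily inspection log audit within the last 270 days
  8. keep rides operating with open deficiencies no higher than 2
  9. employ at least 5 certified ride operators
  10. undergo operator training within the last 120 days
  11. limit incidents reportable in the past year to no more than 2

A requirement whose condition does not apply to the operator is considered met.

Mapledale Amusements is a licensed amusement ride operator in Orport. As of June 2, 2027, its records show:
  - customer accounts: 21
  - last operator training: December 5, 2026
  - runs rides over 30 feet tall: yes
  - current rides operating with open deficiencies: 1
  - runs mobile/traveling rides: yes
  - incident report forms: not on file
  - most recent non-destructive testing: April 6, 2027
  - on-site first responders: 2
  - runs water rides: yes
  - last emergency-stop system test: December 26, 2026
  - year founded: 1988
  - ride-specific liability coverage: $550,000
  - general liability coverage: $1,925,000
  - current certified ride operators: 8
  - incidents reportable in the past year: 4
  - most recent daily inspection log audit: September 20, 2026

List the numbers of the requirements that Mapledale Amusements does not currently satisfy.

1, 2, 3, 4, 5, 6, 10, 11

1. ride-specific liability coverage $550,000 < $675,000 → not met
2. condition 'runs water rides' holds; on-site first responders 2 < 3 → not met
3. condition 'runs mobile/traveling rides' holds; emergency-stop system test 158 days ago vs limit 120 → not met
4. condition 'runs rides over 30 feet tall' holds; non-destructive testing 57 days ago vs limit 45 → not met
5. incident report forms absent → not met
6. general liability coverage $1,925,000 < $1,950,000 → not met
7. daily inspection log audit 255 days ago vs limit 270 → met
8. rides operating with open deficiencies 1 ≤ 2 → met
9. certified ride operators 8 ≥ 5 → met
10. operator training 179 days ago vs limit 120 → not met
11. incidents reportable in the past year 4 > 2 → not met
Not met: 1, 2, 3, 4, 5, 6, 10, 11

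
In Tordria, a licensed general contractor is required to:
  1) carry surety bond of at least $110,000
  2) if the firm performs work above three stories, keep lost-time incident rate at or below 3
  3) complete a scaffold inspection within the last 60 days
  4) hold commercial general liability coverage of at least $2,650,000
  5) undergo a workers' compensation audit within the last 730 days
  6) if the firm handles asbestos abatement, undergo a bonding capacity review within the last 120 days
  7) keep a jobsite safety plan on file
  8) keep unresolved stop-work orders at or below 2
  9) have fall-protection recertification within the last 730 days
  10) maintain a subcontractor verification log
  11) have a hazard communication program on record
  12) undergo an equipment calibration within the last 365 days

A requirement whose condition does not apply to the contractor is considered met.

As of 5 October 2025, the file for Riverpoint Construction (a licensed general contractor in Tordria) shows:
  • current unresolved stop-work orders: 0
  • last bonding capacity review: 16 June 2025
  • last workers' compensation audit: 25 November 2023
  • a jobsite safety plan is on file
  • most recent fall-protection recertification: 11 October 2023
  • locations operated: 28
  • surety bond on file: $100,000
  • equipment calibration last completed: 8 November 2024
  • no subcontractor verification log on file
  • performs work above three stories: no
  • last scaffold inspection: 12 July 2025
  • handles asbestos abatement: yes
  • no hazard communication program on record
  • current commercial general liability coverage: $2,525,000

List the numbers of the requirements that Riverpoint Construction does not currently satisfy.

1. surety bond $100,000 < $110,000 → not met
2. condition 'performs work above three stories' does not hold → requirement n/a → met
3. scaffold inspection 85 days ago vs limit 60 → not met
4. commercial general liability coverage $2,525,000 < $2,650,000 → not met
5. workers' compensation audit 680 days ago vs limit 730 → met
6. condition 'handles asbestos abatement' holds; bonding capacity review 111 days ago vs limit 120 → met
7. jobsite safety plan present → met
8. unresolved stop-work orders 0 ≤ 2 → met
9. fall-protection recertification 725 days ago vs limit 730 → met
10. subcontractor verification log absent → not met
11. hazard communication program absent → not met
12. equipment calibration 331 days ago vs limit 365 → met
Not met: 1, 3, 4, 10, 11

1, 3, 4, 10, 11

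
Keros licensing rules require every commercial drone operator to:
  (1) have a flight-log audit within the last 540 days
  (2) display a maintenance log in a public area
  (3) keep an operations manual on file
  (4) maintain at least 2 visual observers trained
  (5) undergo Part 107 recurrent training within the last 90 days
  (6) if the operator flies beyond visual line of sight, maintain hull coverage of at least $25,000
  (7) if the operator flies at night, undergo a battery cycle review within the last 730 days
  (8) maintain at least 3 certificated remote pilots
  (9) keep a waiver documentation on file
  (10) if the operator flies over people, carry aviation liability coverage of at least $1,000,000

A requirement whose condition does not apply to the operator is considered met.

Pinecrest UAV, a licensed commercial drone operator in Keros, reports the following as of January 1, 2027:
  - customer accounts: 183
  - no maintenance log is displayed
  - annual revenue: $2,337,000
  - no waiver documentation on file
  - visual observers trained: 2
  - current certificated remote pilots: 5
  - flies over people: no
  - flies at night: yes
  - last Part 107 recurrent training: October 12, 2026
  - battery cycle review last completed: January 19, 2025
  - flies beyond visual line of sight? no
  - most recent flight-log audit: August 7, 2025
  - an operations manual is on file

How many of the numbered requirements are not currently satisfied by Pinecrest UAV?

2

1. flight-log audit 512 days ago vs limit 540 → met
2. maintenance log absent → not met
3. operations manual present → met
4. visual observers trained 2 ≥ 2 → met
5. Part 107 recurrent training 81 days ago vs limit 90 → met
6. condition 'flies beyond visual line of sight' does not hold → requirement n/a → met
7. condition 'flies at night' holds; battery cycle review 712 days ago vs limit 730 → met
8. certificated remote pilots 5 ≥ 3 → met
9. waiver documentation absent → not met
10. condition 'flies over people' does not hold → requirement n/a → met
Not met: 2 of 10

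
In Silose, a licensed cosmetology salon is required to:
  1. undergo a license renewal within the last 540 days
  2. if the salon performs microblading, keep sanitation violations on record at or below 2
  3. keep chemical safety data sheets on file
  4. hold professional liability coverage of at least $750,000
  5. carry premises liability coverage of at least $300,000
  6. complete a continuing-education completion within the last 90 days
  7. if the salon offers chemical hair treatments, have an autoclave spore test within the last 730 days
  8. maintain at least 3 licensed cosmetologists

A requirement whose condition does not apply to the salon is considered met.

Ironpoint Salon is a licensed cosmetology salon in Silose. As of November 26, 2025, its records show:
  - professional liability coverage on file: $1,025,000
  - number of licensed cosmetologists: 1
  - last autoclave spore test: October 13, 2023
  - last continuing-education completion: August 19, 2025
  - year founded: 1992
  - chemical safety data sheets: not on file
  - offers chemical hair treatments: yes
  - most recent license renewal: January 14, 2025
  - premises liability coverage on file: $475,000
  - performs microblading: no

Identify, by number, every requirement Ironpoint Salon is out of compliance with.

1. license renewal 316 days ago vs limit 540 → met
2. condition 'performs microblading' does not hold → requirement n/a → met
3. chemical safety data sheets absent → not met
4. professional liability coverage $1,025,000 ≥ $750,000 → met
5. premises liability coverage $475,000 ≥ $300,000 → met
6. continuing-education completion 99 days ago vs limit 90 → not met
7. condition 'offers chemical hair treatments' holds; autoclave spore test 775 days ago vs limit 730 → not met
8. licensed cosmetologists 1 < 3 → not met
Not met: 3, 6, 7, 8

3, 6, 7, 8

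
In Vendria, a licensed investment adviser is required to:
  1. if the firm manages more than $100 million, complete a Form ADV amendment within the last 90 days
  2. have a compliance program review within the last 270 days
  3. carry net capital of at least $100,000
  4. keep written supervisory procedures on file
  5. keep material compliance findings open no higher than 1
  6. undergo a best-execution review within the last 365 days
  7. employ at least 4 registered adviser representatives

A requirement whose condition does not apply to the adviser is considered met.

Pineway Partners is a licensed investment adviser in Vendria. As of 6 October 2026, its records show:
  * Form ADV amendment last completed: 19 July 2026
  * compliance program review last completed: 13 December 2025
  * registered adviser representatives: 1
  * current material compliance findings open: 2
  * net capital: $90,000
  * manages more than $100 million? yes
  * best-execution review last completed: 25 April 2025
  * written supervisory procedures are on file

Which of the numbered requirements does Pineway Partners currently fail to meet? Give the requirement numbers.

1. condition 'manages more than $100 million' holds; Form ADV amendment 79 days ago vs limit 90 → met
2. compliance program review 297 days ago vs limit 270 → not met
3. net capital $90,000 < $100,000 → not met
4. written supervisory procedures present → met
5. material compliance findings open 2 > 1 → not met
6. best-execution review 529 days ago vs limit 365 → not met
7. registered adviser representatives 1 < 4 → not met
Not met: 2, 3, 5, 6, 7

2, 3, 5, 6, 7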